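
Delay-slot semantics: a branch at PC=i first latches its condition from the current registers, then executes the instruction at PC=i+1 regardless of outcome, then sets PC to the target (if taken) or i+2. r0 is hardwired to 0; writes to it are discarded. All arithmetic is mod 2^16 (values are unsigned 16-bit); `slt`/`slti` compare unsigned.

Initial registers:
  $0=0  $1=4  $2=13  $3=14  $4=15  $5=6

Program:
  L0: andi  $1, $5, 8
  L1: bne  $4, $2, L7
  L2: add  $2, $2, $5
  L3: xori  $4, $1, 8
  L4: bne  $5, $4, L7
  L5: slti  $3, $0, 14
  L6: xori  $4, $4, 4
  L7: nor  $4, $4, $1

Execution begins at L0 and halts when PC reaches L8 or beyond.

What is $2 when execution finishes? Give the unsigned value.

#0 andi  $1, $5, 8 ; 0/0/13/14/15/6
#1 bne  $4, $2, L7 ; 0/0/13/14/15/6 ; →target
#2 add  $2, $2, $5 ; 0/0/19/14/15/6
#7 nor  $4, $4, $1 ; 0/0/19/14/65520/6

19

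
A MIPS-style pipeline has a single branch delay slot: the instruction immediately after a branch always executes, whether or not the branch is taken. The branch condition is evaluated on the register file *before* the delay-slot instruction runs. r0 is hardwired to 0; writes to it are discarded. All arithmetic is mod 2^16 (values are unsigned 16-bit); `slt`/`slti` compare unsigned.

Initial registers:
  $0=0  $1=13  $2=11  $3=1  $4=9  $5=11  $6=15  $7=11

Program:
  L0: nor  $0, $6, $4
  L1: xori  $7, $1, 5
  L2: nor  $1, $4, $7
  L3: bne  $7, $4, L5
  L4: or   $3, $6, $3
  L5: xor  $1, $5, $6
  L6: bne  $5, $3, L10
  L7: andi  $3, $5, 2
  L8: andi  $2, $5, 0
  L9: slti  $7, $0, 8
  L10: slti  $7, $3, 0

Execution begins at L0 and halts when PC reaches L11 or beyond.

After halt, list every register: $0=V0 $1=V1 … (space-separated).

#0 nor  $0, $6, $4 ; 0/13/11/1/9/11/15/11
#1 xori  $7, $1, 5 ; 0/13/11/1/9/11/15/8
#2 nor  $1, $4, $7 ; 0/65526/11/1/9/11/15/8
#3 bne  $7, $4, L5 ; 0/65526/11/1/9/11/15/8 ; →target
#4 or   $3, $6, $3 ; 0/65526/11/15/9/11/15/8
#5 xor  $1, $5, $6 ; 0/4/11/15/9/11/15/8
#6 bne  $5, $3, L10 ; 0/4/11/15/9/11/15/8 ; →target
#7 andi  $3, $5, 2 ; 0/4/11/2/9/11/15/8
#10 slti  $7, $3, 0 ; 0/4/11/2/9/11/15/0

$0=0 $1=4 $2=11 $3=2 $4=9 $5=11 $6=15 $7=0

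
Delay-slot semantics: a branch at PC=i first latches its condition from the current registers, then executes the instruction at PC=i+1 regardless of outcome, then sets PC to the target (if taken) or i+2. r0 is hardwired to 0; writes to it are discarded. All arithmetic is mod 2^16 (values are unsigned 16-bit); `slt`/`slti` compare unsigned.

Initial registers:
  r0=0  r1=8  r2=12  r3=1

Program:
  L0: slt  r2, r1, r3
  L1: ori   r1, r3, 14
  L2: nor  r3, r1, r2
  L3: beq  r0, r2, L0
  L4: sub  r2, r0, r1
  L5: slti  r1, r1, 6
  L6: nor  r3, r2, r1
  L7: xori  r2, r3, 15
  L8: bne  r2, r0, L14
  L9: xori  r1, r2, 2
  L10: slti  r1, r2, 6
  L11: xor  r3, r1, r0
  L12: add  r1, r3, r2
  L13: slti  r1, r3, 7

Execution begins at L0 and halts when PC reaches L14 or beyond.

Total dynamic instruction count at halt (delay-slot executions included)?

  step pc=0: slt  r2, r1, r3  regs=(0,8,0,1)
  step pc=1: ori   r1, r3, 14  regs=(0,15,0,1)
  step pc=2: nor  r3, r1, r2  regs=(0,15,0,65520)
  step pc=3: beq  r0, r2, L0  cond=T  regs=(0,15,0,65520)
  step pc=4: sub  r2, r0, r1  regs=(0,15,65521,65520)
  step pc=0: slt  r2, r1, r3  regs=(0,15,1,65520)
  step pc=1: ori   r1, r3, 14  regs=(0,65534,1,65520)
  step pc=2: nor  r3, r1, r2  regs=(0,65534,1,0)
  step pc=3: beq  r0, r2, L0  cond=F  regs=(0,65534,1,0)
  step pc=4: sub  r2, r0, r1  regs=(0,65534,2,0)
  step pc=5: slti  r1, r1, 6  regs=(0,0,2,0)
  step pc=6: nor  r3, r2, r1  regs=(0,0,2,65533)
  step pc=7: xori  r2, r3, 15  regs=(0,0,65522,65533)
  step pc=8: bne  r2, r0, L14  cond=T  regs=(0,0,65522,65533)
  step pc=9: xori  r1, r2, 2  regs=(0,65520,65522,65533)

15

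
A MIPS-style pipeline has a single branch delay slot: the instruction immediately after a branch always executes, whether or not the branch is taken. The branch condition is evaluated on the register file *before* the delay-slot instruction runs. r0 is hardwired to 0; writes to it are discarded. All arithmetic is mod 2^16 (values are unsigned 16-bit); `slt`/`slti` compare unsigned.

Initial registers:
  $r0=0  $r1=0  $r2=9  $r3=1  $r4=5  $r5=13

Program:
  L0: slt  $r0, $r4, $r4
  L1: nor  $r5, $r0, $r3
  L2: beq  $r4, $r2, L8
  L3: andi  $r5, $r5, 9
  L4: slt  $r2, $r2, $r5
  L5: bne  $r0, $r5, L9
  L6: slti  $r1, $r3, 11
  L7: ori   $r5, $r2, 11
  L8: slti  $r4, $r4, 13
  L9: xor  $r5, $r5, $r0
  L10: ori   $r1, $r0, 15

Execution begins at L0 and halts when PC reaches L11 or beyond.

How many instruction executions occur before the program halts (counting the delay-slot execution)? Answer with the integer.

  step pc=0: slt  $r0, $r4, $r4  regs=(0,0,9,1,5,13)
  step pc=1: nor  $r5, $r0, $r3  regs=(0,0,9,1,5,65534)
  step pc=2: beq  $r4, $r2, L8  cond=F  regs=(0,0,9,1,5,65534)
  step pc=3: andi  $r5, $r5, 9  regs=(0,0,9,1,5,8)
  step pc=4: slt  $r2, $r2, $r5  regs=(0,0,0,1,5,8)
  step pc=5: bne  $r0, $r5, L9  cond=T  regs=(0,0,0,1,5,8)
  step pc=6: slti  $r1, $r3, 11  regs=(0,1,0,1,5,8)
  step pc=9: xor  $r5, $r5, $r0  regs=(0,1,0,1,5,8)
  step pc=10: ori   $r1, $r0, 15  regs=(0,15,0,1,5,8)

9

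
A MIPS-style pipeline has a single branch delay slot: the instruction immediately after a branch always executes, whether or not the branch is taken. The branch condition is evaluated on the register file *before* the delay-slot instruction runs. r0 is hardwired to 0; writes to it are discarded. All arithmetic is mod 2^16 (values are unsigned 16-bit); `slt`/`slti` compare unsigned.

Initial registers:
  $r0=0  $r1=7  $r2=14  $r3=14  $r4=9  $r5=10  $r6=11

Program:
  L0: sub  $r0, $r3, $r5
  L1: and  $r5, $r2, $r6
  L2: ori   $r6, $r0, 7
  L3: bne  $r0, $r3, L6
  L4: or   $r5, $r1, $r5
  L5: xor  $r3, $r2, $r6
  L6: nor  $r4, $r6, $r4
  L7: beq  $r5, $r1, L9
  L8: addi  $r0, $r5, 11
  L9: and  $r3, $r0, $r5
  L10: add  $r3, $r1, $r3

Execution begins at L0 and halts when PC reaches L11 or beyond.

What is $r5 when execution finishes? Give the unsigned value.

15

#0 sub  $r0, $r3, $r5 ; 0/7/14/14/9/10/11
#1 and  $r5, $r2, $r6 ; 0/7/14/14/9/10/11
#2 ori   $r6, $r0, 7 ; 0/7/14/14/9/10/7
#3 bne  $r0, $r3, L6 ; 0/7/14/14/9/10/7 ; →target
#4 or   $r5, $r1, $r5 ; 0/7/14/14/9/15/7
#6 nor  $r4, $r6, $r4 ; 0/7/14/14/65520/15/7
#7 beq  $r5, $r1, L9 ; 0/7/14/14/65520/15/7 ; →fallthru
#8 addi  $r0, $r5, 11 ; 0/7/14/14/65520/15/7
#9 and  $r3, $r0, $r5 ; 0/7/14/0/65520/15/7
#10 add  $r3, $r1, $r3 ; 0/7/14/7/65520/15/7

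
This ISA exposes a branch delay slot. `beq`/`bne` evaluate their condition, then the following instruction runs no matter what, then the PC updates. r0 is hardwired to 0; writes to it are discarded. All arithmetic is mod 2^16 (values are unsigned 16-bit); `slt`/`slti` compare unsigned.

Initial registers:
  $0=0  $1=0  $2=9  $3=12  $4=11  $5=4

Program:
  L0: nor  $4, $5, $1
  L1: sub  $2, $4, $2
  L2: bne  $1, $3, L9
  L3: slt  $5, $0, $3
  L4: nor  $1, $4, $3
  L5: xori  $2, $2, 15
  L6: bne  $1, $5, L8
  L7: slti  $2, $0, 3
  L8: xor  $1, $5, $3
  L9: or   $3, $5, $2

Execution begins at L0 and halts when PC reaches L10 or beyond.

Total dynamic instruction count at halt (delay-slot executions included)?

  step pc=0: nor  $4, $5, $1  regs=(0,0,9,12,65531,4)
  step pc=1: sub  $2, $4, $2  regs=(0,0,65522,12,65531,4)
  step pc=2: bne  $1, $3, L9  cond=T  regs=(0,0,65522,12,65531,4)
  step pc=3: slt  $5, $0, $3  regs=(0,0,65522,12,65531,1)
  step pc=9: or   $3, $5, $2  regs=(0,0,65522,65523,65531,1)

5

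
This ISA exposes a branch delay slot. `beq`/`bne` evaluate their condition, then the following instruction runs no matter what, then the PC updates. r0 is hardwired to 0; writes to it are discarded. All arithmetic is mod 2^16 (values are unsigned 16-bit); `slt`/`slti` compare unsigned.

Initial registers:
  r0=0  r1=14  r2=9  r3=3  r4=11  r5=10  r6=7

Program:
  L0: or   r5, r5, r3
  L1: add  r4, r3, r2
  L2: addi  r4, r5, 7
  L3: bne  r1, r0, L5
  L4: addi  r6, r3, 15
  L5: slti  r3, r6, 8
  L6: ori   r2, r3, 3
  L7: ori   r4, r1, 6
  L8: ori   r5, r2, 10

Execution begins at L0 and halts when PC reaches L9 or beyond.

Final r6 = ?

  step pc=0: or   r5, r5, r3  regs=(0,14,9,3,11,11,7)
  step pc=1: add  r4, r3, r2  regs=(0,14,9,3,12,11,7)
  step pc=2: addi  r4, r5, 7  regs=(0,14,9,3,18,11,7)
  step pc=3: bne  r1, r0, L5  cond=T  regs=(0,14,9,3,18,11,7)
  step pc=4: addi  r6, r3, 15  regs=(0,14,9,3,18,11,18)
  step pc=5: slti  r3, r6, 8  regs=(0,14,9,0,18,11,18)
  step pc=6: ori   r2, r3, 3  regs=(0,14,3,0,18,11,18)
  step pc=7: ori   r4, r1, 6  regs=(0,14,3,0,14,11,18)
  step pc=8: ori   r5, r2, 10  regs=(0,14,3,0,14,11,18)

18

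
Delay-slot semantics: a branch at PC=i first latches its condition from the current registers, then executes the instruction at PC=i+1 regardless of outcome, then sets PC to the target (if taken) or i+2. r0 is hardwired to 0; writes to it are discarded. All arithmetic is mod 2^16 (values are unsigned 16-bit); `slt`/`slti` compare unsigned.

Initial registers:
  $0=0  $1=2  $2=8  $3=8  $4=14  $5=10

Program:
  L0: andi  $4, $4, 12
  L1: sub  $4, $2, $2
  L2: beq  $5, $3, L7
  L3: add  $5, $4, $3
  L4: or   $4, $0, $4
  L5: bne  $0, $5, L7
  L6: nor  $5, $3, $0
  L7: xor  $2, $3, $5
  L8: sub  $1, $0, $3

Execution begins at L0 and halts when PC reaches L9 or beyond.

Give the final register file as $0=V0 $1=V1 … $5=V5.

PC=0  andi  $4, $4, 12       | $0=0 $1=2 $2=8 $3=8 $4=12 $5=10
PC=1  sub  $4, $2, $2        | $0=0 $1=2 $2=8 $3=8 $4=0 $5=10
PC=2  beq  $5, $3, L7        | $0=0 $1=2 $2=8 $3=8 $4=0 $5=10  [not taken]
PC=3  add  $5, $4, $3        | $0=0 $1=2 $2=8 $3=8 $4=0 $5=8
PC=4  or   $4, $0, $4        | $0=0 $1=2 $2=8 $3=8 $4=0 $5=8
PC=5  bne  $0, $5, L7        | $0=0 $1=2 $2=8 $3=8 $4=0 $5=8  [TAKEN]
PC=6  nor  $5, $3, $0        | $0=0 $1=2 $2=8 $3=8 $4=0 $5=65527
PC=7  xor  $2, $3, $5        | $0=0 $1=2 $2=65535 $3=8 $4=0 $5=65527
PC=8  sub  $1, $0, $3        | $0=0 $1=65528 $2=65535 $3=8 $4=0 $5=65527

$0=0 $1=65528 $2=65535 $3=8 $4=0 $5=65527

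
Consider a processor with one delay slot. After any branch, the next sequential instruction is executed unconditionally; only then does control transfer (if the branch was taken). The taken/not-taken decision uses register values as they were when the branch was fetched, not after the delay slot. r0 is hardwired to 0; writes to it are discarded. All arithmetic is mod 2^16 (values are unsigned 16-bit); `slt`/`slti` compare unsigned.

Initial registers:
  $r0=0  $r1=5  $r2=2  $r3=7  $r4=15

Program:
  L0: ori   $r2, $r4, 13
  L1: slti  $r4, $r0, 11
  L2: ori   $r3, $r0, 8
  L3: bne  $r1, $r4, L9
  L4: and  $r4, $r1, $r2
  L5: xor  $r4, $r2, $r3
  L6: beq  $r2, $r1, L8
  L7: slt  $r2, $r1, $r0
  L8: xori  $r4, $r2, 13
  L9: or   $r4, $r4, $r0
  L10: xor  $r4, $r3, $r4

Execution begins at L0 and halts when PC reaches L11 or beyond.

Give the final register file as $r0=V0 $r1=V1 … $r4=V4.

$r0=0 $r1=5 $r2=15 $r3=8 $r4=13

  step pc=0: ori   $r2, $r4, 13  regs=(0,5,15,7,15)
  step pc=1: slti  $r4, $r0, 11  regs=(0,5,15,7,1)
  step pc=2: ori   $r3, $r0, 8  regs=(0,5,15,8,1)
  step pc=3: bne  $r1, $r4, L9  cond=T  regs=(0,5,15,8,1)
  step pc=4: and  $r4, $r1, $r2  regs=(0,5,15,8,5)
  step pc=9: or   $r4, $r4, $r0  regs=(0,5,15,8,5)
  step pc=10: xor  $r4, $r3, $r4  regs=(0,5,15,8,13)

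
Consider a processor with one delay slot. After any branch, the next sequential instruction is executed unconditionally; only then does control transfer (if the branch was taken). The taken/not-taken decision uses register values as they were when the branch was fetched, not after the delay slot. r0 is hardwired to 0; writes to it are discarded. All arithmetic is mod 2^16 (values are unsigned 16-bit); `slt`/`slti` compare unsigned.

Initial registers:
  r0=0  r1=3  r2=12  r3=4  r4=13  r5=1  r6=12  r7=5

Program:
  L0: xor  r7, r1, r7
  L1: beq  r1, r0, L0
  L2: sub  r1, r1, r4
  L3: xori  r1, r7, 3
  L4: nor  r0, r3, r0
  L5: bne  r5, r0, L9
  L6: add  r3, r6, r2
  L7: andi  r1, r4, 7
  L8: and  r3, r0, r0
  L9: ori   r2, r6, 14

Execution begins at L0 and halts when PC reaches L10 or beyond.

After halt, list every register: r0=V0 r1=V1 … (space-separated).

r0=0 r1=5 r2=14 r3=24 r4=13 r5=1 r6=12 r7=6

[0] xor  r7, r1, r7  →  {r0:0, r1:3, r2:12, r3:4, r4:13, r5:1, r6:12, r7:6}
[1] beq  r1, r0, L0  →  {r0:0, r1:3, r2:12, r3:4, r4:13, r5:1, r6:12, r7:6}  ⟨branch fallthrough⟩
[2] sub  r1, r1, r4  →  {r0:0, r1:65526, r2:12, r3:4, r4:13, r5:1, r6:12, r7:6}
[3] xori  r1, r7, 3  →  {r0:0, r1:5, r2:12, r3:4, r4:13, r5:1, r6:12, r7:6}
[4] nor  r0, r3, r0  →  {r0:0, r1:5, r2:12, r3:4, r4:13, r5:1, r6:12, r7:6}
[5] bne  r5, r0, L9  →  {r0:0, r1:5, r2:12, r3:4, r4:13, r5:1, r6:12, r7:6}  ⟨branch taken⟩
[6] add  r3, r6, r2  →  {r0:0, r1:5, r2:12, r3:24, r4:13, r5:1, r6:12, r7:6}
[9] ori   r2, r6, 14  →  {r0:0, r1:5, r2:14, r3:24, r4:13, r5:1, r6:12, r7:6}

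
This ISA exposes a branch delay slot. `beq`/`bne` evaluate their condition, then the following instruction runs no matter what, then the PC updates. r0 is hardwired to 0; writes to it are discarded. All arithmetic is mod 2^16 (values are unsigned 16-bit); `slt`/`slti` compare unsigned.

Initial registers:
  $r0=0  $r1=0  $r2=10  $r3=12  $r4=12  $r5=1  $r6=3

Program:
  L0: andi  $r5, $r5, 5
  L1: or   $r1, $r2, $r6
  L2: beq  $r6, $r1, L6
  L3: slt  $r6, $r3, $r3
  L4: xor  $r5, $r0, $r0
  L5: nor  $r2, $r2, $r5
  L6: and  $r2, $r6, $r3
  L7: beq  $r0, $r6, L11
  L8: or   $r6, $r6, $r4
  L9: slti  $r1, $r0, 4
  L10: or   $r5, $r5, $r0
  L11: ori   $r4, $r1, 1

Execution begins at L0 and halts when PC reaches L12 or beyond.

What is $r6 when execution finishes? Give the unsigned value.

  step pc=0: andi  $r5, $r5, 5  regs=(0,0,10,12,12,1,3)
  step pc=1: or   $r1, $r2, $r6  regs=(0,11,10,12,12,1,3)
  step pc=2: beq  $r6, $r1, L6  cond=F  regs=(0,11,10,12,12,1,3)
  step pc=3: slt  $r6, $r3, $r3  regs=(0,11,10,12,12,1,0)
  step pc=4: xor  $r5, $r0, $r0  regs=(0,11,10,12,12,0,0)
  step pc=5: nor  $r2, $r2, $r5  regs=(0,11,65525,12,12,0,0)
  step pc=6: and  $r2, $r6, $r3  regs=(0,11,0,12,12,0,0)
  step pc=7: beq  $r0, $r6, L11  cond=T  regs=(0,11,0,12,12,0,0)
  step pc=8: or   $r6, $r6, $r4  regs=(0,11,0,12,12,0,12)
  step pc=11: ori   $r4, $r1, 1  regs=(0,11,0,12,11,0,12)

12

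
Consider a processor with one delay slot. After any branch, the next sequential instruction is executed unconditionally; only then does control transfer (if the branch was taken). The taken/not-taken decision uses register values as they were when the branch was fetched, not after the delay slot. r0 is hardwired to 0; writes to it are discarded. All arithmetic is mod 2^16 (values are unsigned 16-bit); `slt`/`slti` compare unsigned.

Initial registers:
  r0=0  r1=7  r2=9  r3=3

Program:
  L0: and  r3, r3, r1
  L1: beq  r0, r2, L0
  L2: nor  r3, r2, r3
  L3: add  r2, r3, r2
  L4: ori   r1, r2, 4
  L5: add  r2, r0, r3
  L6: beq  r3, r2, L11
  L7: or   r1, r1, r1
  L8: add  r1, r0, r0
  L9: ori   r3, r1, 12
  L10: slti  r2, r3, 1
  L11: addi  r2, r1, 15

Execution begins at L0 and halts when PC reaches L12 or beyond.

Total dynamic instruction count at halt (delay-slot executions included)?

9

#0 and  r3, r3, r1 ; 0/7/9/3
#1 beq  r0, r2, L0 ; 0/7/9/3 ; →fallthru
#2 nor  r3, r2, r3 ; 0/7/9/65524
#3 add  r2, r3, r2 ; 0/7/65533/65524
#4 ori   r1, r2, 4 ; 0/65533/65533/65524
#5 add  r2, r0, r3 ; 0/65533/65524/65524
#6 beq  r3, r2, L11 ; 0/65533/65524/65524 ; →target
#7 or   r1, r1, r1 ; 0/65533/65524/65524
#11 addi  r2, r1, 15 ; 0/65533/12/65524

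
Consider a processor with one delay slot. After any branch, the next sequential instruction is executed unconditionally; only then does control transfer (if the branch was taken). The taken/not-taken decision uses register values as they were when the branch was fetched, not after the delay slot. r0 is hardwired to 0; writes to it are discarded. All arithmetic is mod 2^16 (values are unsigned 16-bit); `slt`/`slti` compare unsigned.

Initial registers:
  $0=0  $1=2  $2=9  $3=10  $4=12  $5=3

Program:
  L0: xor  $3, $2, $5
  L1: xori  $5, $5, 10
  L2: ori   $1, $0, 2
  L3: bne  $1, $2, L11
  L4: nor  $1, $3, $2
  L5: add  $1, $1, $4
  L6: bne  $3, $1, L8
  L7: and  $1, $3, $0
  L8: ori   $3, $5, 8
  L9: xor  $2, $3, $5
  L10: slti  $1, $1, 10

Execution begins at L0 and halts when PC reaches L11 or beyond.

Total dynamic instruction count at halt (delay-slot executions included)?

5

[0] xor  $3, $2, $5  →  {$0:0, $1:2, $2:9, $3:10, $4:12, $5:3}
[1] xori  $5, $5, 10  →  {$0:0, $1:2, $2:9, $3:10, $4:12, $5:9}
[2] ori   $1, $0, 2  →  {$0:0, $1:2, $2:9, $3:10, $4:12, $5:9}
[3] bne  $1, $2, L11  →  {$0:0, $1:2, $2:9, $3:10, $4:12, $5:9}  ⟨branch taken⟩
[4] nor  $1, $3, $2  →  {$0:0, $1:65524, $2:9, $3:10, $4:12, $5:9}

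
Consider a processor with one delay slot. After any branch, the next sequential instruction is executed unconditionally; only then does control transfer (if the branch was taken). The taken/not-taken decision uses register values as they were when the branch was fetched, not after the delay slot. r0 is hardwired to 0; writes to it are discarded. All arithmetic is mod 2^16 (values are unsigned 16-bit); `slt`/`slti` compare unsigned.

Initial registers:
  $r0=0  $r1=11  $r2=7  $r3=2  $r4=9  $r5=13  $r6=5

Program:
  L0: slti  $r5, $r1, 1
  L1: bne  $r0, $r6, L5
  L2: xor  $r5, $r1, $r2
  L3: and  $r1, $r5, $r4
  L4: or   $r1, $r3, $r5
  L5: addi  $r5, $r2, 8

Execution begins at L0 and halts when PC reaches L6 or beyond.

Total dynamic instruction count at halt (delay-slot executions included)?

4

#0 slti  $r5, $r1, 1 ; 0/11/7/2/9/0/5
#1 bne  $r0, $r6, L5 ; 0/11/7/2/9/0/5 ; →target
#2 xor  $r5, $r1, $r2 ; 0/11/7/2/9/12/5
#5 addi  $r5, $r2, 8 ; 0/11/7/2/9/15/5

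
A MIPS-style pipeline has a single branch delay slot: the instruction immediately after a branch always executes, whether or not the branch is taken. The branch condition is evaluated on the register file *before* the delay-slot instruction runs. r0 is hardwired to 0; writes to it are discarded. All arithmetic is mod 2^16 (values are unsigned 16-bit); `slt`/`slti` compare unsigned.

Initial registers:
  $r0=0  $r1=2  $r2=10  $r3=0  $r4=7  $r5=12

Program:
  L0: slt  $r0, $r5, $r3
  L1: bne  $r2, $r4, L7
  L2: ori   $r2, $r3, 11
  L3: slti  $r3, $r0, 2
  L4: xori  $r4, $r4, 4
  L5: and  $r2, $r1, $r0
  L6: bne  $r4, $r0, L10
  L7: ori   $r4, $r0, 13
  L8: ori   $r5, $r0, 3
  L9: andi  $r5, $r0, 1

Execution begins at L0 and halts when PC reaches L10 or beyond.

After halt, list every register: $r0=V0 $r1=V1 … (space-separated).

[0] slt  $r0, $r5, $r3  →  {$r0:0, $r1:2, $r2:10, $r3:0, $r4:7, $r5:12}
[1] bne  $r2, $r4, L7  →  {$r0:0, $r1:2, $r2:10, $r3:0, $r4:7, $r5:12}  ⟨branch taken⟩
[2] ori   $r2, $r3, 11  →  {$r0:0, $r1:2, $r2:11, $r3:0, $r4:7, $r5:12}
[7] ori   $r4, $r0, 13  →  {$r0:0, $r1:2, $r2:11, $r3:0, $r4:13, $r5:12}
[8] ori   $r5, $r0, 3  →  {$r0:0, $r1:2, $r2:11, $r3:0, $r4:13, $r5:3}
[9] andi  $r5, $r0, 1  →  {$r0:0, $r1:2, $r2:11, $r3:0, $r4:13, $r5:0}

$r0=0 $r1=2 $r2=11 $r3=0 $r4=13 $r5=0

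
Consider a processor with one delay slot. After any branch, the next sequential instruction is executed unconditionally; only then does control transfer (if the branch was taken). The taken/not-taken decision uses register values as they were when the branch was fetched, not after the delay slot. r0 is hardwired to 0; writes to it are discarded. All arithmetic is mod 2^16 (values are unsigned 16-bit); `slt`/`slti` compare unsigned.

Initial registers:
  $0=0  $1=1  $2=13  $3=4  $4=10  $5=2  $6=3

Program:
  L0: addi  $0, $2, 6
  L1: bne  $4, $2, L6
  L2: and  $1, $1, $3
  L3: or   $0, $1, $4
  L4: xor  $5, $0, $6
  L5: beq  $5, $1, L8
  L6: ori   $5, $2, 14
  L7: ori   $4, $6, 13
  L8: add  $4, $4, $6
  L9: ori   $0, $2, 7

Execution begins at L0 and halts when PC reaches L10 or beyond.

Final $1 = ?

[0] addi  $0, $2, 6  →  {$0:0, $1:1, $2:13, $3:4, $4:10, $5:2, $6:3}
[1] bne  $4, $2, L6  →  {$0:0, $1:1, $2:13, $3:4, $4:10, $5:2, $6:3}  ⟨branch taken⟩
[2] and  $1, $1, $3  →  {$0:0, $1:0, $2:13, $3:4, $4:10, $5:2, $6:3}
[6] ori   $5, $2, 14  →  {$0:0, $1:0, $2:13, $3:4, $4:10, $5:15, $6:3}
[7] ori   $4, $6, 13  →  {$0:0, $1:0, $2:13, $3:4, $4:15, $5:15, $6:3}
[8] add  $4, $4, $6  →  {$0:0, $1:0, $2:13, $3:4, $4:18, $5:15, $6:3}
[9] ori   $0, $2, 7  →  {$0:0, $1:0, $2:13, $3:4, $4:18, $5:15, $6:3}

0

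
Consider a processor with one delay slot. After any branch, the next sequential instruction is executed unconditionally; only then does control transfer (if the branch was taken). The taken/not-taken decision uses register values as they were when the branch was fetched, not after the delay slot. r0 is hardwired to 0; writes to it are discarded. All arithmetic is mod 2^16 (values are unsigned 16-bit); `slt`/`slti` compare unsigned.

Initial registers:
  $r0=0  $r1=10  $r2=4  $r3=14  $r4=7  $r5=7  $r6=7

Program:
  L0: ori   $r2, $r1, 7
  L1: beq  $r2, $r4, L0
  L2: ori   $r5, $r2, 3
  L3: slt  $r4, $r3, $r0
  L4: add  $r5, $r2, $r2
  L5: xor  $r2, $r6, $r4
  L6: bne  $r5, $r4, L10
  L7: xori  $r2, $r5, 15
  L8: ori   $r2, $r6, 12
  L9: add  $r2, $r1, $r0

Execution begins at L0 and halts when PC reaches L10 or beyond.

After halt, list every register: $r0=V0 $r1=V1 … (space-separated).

$r0=0 $r1=10 $r2=17 $r3=14 $r4=0 $r5=30 $r6=7

#0 ori   $r2, $r1, 7 ; 0/10/15/14/7/7/7
#1 beq  $r2, $r4, L0 ; 0/10/15/14/7/7/7 ; →fallthru
#2 ori   $r5, $r2, 3 ; 0/10/15/14/7/15/7
#3 slt  $r4, $r3, $r0 ; 0/10/15/14/0/15/7
#4 add  $r5, $r2, $r2 ; 0/10/15/14/0/30/7
#5 xor  $r2, $r6, $r4 ; 0/10/7/14/0/30/7
#6 bne  $r5, $r4, L10 ; 0/10/7/14/0/30/7 ; →target
#7 xori  $r2, $r5, 15 ; 0/10/17/14/0/30/7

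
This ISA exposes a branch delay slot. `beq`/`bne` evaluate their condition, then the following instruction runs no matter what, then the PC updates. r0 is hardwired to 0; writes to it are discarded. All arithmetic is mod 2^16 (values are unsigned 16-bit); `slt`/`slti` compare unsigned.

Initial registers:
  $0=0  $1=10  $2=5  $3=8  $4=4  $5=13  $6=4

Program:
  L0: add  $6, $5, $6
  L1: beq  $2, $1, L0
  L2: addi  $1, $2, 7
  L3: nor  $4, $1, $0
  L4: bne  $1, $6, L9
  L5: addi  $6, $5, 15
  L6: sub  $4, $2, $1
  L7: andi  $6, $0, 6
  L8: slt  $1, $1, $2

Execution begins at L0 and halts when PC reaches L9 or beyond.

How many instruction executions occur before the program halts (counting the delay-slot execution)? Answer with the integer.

6

[0] add  $6, $5, $6  →  {$0:0, $1:10, $2:5, $3:8, $4:4, $5:13, $6:17}
[1] beq  $2, $1, L0  →  {$0:0, $1:10, $2:5, $3:8, $4:4, $5:13, $6:17}  ⟨branch fallthrough⟩
[2] addi  $1, $2, 7  →  {$0:0, $1:12, $2:5, $3:8, $4:4, $5:13, $6:17}
[3] nor  $4, $1, $0  →  {$0:0, $1:12, $2:5, $3:8, $4:65523, $5:13, $6:17}
[4] bne  $1, $6, L9  →  {$0:0, $1:12, $2:5, $3:8, $4:65523, $5:13, $6:17}  ⟨branch taken⟩
[5] addi  $6, $5, 15  →  {$0:0, $1:12, $2:5, $3:8, $4:65523, $5:13, $6:28}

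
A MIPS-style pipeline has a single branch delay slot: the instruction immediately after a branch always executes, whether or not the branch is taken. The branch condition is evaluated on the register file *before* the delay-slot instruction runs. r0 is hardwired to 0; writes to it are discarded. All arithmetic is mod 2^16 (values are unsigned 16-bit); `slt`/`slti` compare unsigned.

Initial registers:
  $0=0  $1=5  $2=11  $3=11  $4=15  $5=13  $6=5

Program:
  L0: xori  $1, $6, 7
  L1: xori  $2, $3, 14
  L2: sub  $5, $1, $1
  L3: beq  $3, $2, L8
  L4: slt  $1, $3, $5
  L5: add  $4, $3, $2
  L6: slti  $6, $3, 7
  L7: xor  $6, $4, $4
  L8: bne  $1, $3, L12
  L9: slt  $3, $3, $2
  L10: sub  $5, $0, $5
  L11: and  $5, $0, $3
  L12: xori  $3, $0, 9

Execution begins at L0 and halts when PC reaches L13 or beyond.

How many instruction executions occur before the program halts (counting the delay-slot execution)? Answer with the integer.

11

PC=0  xori  $1, $6, 7        | $0=0 $1=2 $2=11 $3=11 $4=15 $5=13 $6=5
PC=1  xori  $2, $3, 14       | $0=0 $1=2 $2=5 $3=11 $4=15 $5=13 $6=5
PC=2  sub  $5, $1, $1        | $0=0 $1=2 $2=5 $3=11 $4=15 $5=0 $6=5
PC=3  beq  $3, $2, L8        | $0=0 $1=2 $2=5 $3=11 $4=15 $5=0 $6=5  [not taken]
PC=4  slt  $1, $3, $5        | $0=0 $1=0 $2=5 $3=11 $4=15 $5=0 $6=5
PC=5  add  $4, $3, $2        | $0=0 $1=0 $2=5 $3=11 $4=16 $5=0 $6=5
PC=6  slti  $6, $3, 7        | $0=0 $1=0 $2=5 $3=11 $4=16 $5=0 $6=0
PC=7  xor  $6, $4, $4        | $0=0 $1=0 $2=5 $3=11 $4=16 $5=0 $6=0
PC=8  bne  $1, $3, L12       | $0=0 $1=0 $2=5 $3=11 $4=16 $5=0 $6=0  [TAKEN]
PC=9  slt  $3, $3, $2        | $0=0 $1=0 $2=5 $3=0 $4=16 $5=0 $6=0
PC=12 xori  $3, $0, 9        | $0=0 $1=0 $2=5 $3=9 $4=16 $5=0 $6=0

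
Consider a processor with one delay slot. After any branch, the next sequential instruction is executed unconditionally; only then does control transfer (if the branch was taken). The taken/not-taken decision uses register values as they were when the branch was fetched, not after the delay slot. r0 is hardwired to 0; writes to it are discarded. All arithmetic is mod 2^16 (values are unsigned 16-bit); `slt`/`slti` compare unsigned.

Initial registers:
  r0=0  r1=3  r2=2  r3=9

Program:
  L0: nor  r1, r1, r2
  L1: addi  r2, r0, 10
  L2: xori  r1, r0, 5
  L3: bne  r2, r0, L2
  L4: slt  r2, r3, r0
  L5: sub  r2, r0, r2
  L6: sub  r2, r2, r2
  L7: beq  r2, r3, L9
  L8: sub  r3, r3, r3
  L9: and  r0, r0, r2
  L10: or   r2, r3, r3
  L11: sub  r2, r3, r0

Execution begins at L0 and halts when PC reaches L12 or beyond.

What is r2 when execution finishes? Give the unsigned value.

#0 nor  r1, r1, r2 ; 0/65532/2/9
#1 addi  r2, r0, 10 ; 0/65532/10/9
#2 xori  r1, r0, 5 ; 0/5/10/9
#3 bne  r2, r0, L2 ; 0/5/10/9 ; →target
#4 slt  r2, r3, r0 ; 0/5/0/9
#2 xori  r1, r0, 5 ; 0/5/0/9
#3 bne  r2, r0, L2 ; 0/5/0/9 ; →fallthru
#4 slt  r2, r3, r0 ; 0/5/0/9
#5 sub  r2, r0, r2 ; 0/5/0/9
#6 sub  r2, r2, r2 ; 0/5/0/9
#7 beq  r2, r3, L9 ; 0/5/0/9 ; →fallthru
#8 sub  r3, r3, r3 ; 0/5/0/0
#9 and  r0, r0, r2 ; 0/5/0/0
#10 or   r2, r3, r3 ; 0/5/0/0
#11 sub  r2, r3, r0 ; 0/5/0/0

0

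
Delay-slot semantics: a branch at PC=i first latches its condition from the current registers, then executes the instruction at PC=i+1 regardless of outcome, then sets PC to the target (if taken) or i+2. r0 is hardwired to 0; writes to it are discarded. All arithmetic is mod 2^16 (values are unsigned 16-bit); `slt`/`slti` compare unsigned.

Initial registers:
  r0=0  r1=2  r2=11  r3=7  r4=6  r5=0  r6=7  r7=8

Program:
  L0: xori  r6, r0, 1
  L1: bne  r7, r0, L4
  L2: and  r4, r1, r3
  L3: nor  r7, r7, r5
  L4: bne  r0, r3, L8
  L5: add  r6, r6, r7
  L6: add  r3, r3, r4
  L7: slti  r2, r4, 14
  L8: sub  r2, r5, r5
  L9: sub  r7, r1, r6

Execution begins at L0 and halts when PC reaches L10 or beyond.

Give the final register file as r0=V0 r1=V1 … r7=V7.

#0 xori  r6, r0, 1 ; 0/2/11/7/6/0/1/8
#1 bne  r7, r0, L4 ; 0/2/11/7/6/0/1/8 ; →target
#2 and  r4, r1, r3 ; 0/2/11/7/2/0/1/8
#4 bne  r0, r3, L8 ; 0/2/11/7/2/0/1/8 ; →target
#5 add  r6, r6, r7 ; 0/2/11/7/2/0/9/8
#8 sub  r2, r5, r5 ; 0/2/0/7/2/0/9/8
#9 sub  r7, r1, r6 ; 0/2/0/7/2/0/9/65529

r0=0 r1=2 r2=0 r3=7 r4=2 r5=0 r6=9 r7=65529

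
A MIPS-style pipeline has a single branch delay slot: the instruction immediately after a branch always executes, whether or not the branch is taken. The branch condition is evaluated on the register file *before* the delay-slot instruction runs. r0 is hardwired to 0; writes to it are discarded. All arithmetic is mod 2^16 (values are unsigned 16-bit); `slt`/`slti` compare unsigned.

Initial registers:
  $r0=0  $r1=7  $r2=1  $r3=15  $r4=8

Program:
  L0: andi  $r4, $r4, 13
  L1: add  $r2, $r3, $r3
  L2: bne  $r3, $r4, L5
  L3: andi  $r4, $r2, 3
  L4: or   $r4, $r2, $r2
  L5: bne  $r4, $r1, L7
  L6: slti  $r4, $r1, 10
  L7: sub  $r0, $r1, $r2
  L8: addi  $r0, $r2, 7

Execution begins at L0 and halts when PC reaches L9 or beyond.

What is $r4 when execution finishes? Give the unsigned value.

#0 andi  $r4, $r4, 13 ; 0/7/1/15/8
#1 add  $r2, $r3, $r3 ; 0/7/30/15/8
#2 bne  $r3, $r4, L5 ; 0/7/30/15/8 ; →target
#3 andi  $r4, $r2, 3 ; 0/7/30/15/2
#5 bne  $r4, $r1, L7 ; 0/7/30/15/2 ; →target
#6 slti  $r4, $r1, 10 ; 0/7/30/15/1
#7 sub  $r0, $r1, $r2 ; 0/7/30/15/1
#8 addi  $r0, $r2, 7 ; 0/7/30/15/1

1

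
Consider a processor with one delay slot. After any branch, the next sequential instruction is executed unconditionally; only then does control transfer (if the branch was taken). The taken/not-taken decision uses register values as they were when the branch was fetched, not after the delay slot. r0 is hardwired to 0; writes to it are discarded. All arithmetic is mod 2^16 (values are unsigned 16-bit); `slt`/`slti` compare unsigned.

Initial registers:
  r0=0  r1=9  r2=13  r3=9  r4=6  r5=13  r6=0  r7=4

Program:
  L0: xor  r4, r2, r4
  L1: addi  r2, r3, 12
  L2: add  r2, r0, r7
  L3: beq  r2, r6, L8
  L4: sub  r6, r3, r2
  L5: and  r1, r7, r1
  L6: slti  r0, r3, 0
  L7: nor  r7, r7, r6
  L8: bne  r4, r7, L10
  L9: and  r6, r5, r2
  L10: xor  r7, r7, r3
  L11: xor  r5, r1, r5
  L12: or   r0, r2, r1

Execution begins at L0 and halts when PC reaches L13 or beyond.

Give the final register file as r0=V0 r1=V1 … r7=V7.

r0=0 r1=0 r2=4 r3=9 r4=11 r5=13 r6=4 r7=65523

#0 xor  r4, r2, r4 ; 0/9/13/9/11/13/0/4
#1 addi  r2, r3, 12 ; 0/9/21/9/11/13/0/4
#2 add  r2, r0, r7 ; 0/9/4/9/11/13/0/4
#3 beq  r2, r6, L8 ; 0/9/4/9/11/13/0/4 ; →fallthru
#4 sub  r6, r3, r2 ; 0/9/4/9/11/13/5/4
#5 and  r1, r7, r1 ; 0/0/4/9/11/13/5/4
#6 slti  r0, r3, 0 ; 0/0/4/9/11/13/5/4
#7 nor  r7, r7, r6 ; 0/0/4/9/11/13/5/65530
#8 bne  r4, r7, L10 ; 0/0/4/9/11/13/5/65530 ; →target
#9 and  r6, r5, r2 ; 0/0/4/9/11/13/4/65530
#10 xor  r7, r7, r3 ; 0/0/4/9/11/13/4/65523
#11 xor  r5, r1, r5 ; 0/0/4/9/11/13/4/65523
#12 or   r0, r2, r1 ; 0/0/4/9/11/13/4/65523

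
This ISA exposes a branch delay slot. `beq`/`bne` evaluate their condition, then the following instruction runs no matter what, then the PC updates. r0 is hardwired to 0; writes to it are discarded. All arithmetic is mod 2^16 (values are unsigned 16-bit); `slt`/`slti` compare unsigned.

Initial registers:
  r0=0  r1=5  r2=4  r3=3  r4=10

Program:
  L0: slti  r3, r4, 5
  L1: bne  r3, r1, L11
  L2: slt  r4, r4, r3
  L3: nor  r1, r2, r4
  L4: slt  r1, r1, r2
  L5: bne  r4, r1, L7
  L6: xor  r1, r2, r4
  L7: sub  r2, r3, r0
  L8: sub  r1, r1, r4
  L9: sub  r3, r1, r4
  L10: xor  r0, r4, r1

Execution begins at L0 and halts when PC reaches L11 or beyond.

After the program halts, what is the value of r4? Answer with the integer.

0

[0] slti  r3, r4, 5  →  {r0:0, r1:5, r2:4, r3:0, r4:10}
[1] bne  r3, r1, L11  →  {r0:0, r1:5, r2:4, r3:0, r4:10}  ⟨branch taken⟩
[2] slt  r4, r4, r3  →  {r0:0, r1:5, r2:4, r3:0, r4:0}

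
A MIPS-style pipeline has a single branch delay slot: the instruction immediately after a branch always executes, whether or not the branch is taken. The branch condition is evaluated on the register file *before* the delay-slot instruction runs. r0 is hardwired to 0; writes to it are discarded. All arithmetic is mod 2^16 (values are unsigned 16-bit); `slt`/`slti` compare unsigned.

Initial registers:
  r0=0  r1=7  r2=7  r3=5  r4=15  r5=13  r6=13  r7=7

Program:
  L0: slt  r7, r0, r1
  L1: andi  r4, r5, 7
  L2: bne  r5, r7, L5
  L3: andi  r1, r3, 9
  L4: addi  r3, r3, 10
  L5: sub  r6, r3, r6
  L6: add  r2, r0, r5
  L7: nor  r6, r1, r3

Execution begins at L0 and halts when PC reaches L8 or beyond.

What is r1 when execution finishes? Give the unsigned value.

1

PC=0  slt  r7, r0, r1        | r0=0 r1=7 r2=7 r3=5 r4=15 r5=13 r6=13 r7=1
PC=1  andi  r4, r5, 7        | r0=0 r1=7 r2=7 r3=5 r4=5 r5=13 r6=13 r7=1
PC=2  bne  r5, r7, L5        | r0=0 r1=7 r2=7 r3=5 r4=5 r5=13 r6=13 r7=1  [TAKEN]
PC=3  andi  r1, r3, 9        | r0=0 r1=1 r2=7 r3=5 r4=5 r5=13 r6=13 r7=1
PC=5  sub  r6, r3, r6        | r0=0 r1=1 r2=7 r3=5 r4=5 r5=13 r6=65528 r7=1
PC=6  add  r2, r0, r5        | r0=0 r1=1 r2=13 r3=5 r4=5 r5=13 r6=65528 r7=1
PC=7  nor  r6, r1, r3        | r0=0 r1=1 r2=13 r3=5 r4=5 r5=13 r6=65530 r7=1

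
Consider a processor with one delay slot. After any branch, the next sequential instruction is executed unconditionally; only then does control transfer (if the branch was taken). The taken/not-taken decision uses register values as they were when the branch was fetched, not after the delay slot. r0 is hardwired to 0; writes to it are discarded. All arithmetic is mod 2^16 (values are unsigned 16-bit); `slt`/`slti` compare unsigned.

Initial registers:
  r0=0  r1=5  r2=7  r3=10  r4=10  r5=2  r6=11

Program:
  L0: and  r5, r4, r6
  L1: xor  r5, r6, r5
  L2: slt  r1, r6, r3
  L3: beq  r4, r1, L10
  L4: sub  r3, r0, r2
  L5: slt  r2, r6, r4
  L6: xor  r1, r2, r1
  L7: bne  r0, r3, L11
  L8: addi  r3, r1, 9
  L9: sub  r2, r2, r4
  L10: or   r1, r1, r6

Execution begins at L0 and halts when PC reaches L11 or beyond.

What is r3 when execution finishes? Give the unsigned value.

#0 and  r5, r4, r6 ; 0/5/7/10/10/10/11
#1 xor  r5, r6, r5 ; 0/5/7/10/10/1/11
#2 slt  r1, r6, r3 ; 0/0/7/10/10/1/11
#3 beq  r4, r1, L10 ; 0/0/7/10/10/1/11 ; →fallthru
#4 sub  r3, r0, r2 ; 0/0/7/65529/10/1/11
#5 slt  r2, r6, r4 ; 0/0/0/65529/10/1/11
#6 xor  r1, r2, r1 ; 0/0/0/65529/10/1/11
#7 bne  r0, r3, L11 ; 0/0/0/65529/10/1/11 ; →target
#8 addi  r3, r1, 9 ; 0/0/0/9/10/1/11

9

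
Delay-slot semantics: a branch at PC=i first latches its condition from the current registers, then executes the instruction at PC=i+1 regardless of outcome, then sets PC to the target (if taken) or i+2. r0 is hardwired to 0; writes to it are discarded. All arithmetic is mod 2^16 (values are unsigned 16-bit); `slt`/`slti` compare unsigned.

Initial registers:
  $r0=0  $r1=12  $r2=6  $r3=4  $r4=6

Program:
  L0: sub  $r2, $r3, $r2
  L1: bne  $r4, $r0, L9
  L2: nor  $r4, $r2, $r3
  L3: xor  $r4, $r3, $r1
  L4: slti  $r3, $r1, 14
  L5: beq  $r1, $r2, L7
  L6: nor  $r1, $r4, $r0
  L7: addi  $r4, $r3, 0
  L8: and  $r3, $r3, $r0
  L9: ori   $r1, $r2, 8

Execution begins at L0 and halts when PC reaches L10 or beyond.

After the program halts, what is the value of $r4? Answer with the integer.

PC=0  sub  $r2, $r3, $r2     | $r0=0 $r1=12 $r2=65534 $r3=4 $r4=6
PC=1  bne  $r4, $r0, L9      | $r0=0 $r1=12 $r2=65534 $r3=4 $r4=6  [TAKEN]
PC=2  nor  $r4, $r2, $r3     | $r0=0 $r1=12 $r2=65534 $r3=4 $r4=1
PC=9  ori   $r1, $r2, 8      | $r0=0 $r1=65534 $r2=65534 $r3=4 $r4=1

1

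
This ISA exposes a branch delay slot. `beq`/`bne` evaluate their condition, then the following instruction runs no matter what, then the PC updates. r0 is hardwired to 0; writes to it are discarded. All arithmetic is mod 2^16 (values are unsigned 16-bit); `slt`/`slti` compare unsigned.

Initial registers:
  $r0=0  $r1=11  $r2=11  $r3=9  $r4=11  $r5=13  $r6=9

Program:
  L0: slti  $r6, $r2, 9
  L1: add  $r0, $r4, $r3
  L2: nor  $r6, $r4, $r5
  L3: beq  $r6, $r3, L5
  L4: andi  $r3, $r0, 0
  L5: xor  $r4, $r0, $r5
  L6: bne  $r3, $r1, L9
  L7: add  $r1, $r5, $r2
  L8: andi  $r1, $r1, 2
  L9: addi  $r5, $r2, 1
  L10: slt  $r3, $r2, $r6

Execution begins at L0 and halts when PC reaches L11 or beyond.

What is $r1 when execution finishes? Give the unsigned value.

24

PC=0  slti  $r6, $r2, 9      | $r0=0 $r1=11 $r2=11 $r3=9 $r4=11 $r5=13 $r6=0
PC=1  add  $r0, $r4, $r3     | $r0=0 $r1=11 $r2=11 $r3=9 $r4=11 $r5=13 $r6=0
PC=2  nor  $r6, $r4, $r5     | $r0=0 $r1=11 $r2=11 $r3=9 $r4=11 $r5=13 $r6=65520
PC=3  beq  $r6, $r3, L5      | $r0=0 $r1=11 $r2=11 $r3=9 $r4=11 $r5=13 $r6=65520  [not taken]
PC=4  andi  $r3, $r0, 0      | $r0=0 $r1=11 $r2=11 $r3=0 $r4=11 $r5=13 $r6=65520
PC=5  xor  $r4, $r0, $r5     | $r0=0 $r1=11 $r2=11 $r3=0 $r4=13 $r5=13 $r6=65520
PC=6  bne  $r3, $r1, L9      | $r0=0 $r1=11 $r2=11 $r3=0 $r4=13 $r5=13 $r6=65520  [TAKEN]
PC=7  add  $r1, $r5, $r2     | $r0=0 $r1=24 $r2=11 $r3=0 $r4=13 $r5=13 $r6=65520
PC=9  addi  $r5, $r2, 1      | $r0=0 $r1=24 $r2=11 $r3=0 $r4=13 $r5=12 $r6=65520
PC=10 slt  $r3, $r2, $r6     | $r0=0 $r1=24 $r2=11 $r3=1 $r4=13 $r5=12 $r6=65520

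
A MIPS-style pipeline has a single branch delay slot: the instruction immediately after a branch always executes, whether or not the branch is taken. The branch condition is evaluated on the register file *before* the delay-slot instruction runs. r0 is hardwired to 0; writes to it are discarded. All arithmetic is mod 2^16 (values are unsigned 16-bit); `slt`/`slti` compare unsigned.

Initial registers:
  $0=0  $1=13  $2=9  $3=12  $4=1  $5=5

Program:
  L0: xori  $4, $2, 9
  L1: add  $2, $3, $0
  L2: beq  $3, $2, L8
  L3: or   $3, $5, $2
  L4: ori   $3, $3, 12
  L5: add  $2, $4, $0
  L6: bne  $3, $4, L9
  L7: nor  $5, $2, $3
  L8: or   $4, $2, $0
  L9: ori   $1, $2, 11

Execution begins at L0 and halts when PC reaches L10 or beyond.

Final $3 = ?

PC=0  xori  $4, $2, 9        | $0=0 $1=13 $2=9 $3=12 $4=0 $5=5
PC=1  add  $2, $3, $0        | $0=0 $1=13 $2=12 $3=12 $4=0 $5=5
PC=2  beq  $3, $2, L8        | $0=0 $1=13 $2=12 $3=12 $4=0 $5=5  [TAKEN]
PC=3  or   $3, $5, $2        | $0=0 $1=13 $2=12 $3=13 $4=0 $5=5
PC=8  or   $4, $2, $0        | $0=0 $1=13 $2=12 $3=13 $4=12 $5=5
PC=9  ori   $1, $2, 11       | $0=0 $1=15 $2=12 $3=13 $4=12 $5=5

13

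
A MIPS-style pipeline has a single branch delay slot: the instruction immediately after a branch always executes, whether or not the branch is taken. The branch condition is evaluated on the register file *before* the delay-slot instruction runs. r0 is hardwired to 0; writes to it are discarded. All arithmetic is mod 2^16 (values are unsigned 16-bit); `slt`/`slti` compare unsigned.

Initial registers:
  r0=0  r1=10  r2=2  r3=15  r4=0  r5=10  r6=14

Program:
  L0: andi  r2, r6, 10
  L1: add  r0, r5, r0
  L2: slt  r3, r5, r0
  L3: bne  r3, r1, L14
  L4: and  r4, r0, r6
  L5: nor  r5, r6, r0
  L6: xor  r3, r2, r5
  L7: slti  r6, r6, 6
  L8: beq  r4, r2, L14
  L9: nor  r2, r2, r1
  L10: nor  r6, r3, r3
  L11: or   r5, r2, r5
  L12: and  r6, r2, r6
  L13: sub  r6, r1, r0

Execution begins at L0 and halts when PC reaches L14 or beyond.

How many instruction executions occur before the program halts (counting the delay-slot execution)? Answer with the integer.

[0] andi  r2, r6, 10  →  {r0:0, r1:10, r2:10, r3:15, r4:0, r5:10, r6:14}
[1] add  r0, r5, r0  →  {r0:0, r1:10, r2:10, r3:15, r4:0, r5:10, r6:14}
[2] slt  r3, r5, r0  →  {r0:0, r1:10, r2:10, r3:0, r4:0, r5:10, r6:14}
[3] bne  r3, r1, L14  →  {r0:0, r1:10, r2:10, r3:0, r4:0, r5:10, r6:14}  ⟨branch taken⟩
[4] and  r4, r0, r6  →  {r0:0, r1:10, r2:10, r3:0, r4:0, r5:10, r6:14}

5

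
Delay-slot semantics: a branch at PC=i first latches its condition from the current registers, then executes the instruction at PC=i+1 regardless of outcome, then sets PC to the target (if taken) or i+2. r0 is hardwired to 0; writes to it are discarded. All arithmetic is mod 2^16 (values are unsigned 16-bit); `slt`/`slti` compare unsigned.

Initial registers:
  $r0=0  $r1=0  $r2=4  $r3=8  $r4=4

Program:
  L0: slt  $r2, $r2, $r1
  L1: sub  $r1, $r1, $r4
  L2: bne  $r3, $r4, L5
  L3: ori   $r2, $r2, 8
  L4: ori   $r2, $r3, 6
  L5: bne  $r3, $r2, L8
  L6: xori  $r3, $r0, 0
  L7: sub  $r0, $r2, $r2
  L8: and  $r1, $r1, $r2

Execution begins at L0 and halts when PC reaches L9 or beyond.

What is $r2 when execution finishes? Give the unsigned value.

PC=0  slt  $r2, $r2, $r1     | $r0=0 $r1=0 $r2=0 $r3=8 $r4=4
PC=1  sub  $r1, $r1, $r4     | $r0=0 $r1=65532 $r2=0 $r3=8 $r4=4
PC=2  bne  $r3, $r4, L5      | $r0=0 $r1=65532 $r2=0 $r3=8 $r4=4  [TAKEN]
PC=3  ori   $r2, $r2, 8      | $r0=0 $r1=65532 $r2=8 $r3=8 $r4=4
PC=5  bne  $r3, $r2, L8      | $r0=0 $r1=65532 $r2=8 $r3=8 $r4=4  [not taken]
PC=6  xori  $r3, $r0, 0      | $r0=0 $r1=65532 $r2=8 $r3=0 $r4=4
PC=7  sub  $r0, $r2, $r2     | $r0=0 $r1=65532 $r2=8 $r3=0 $r4=4
PC=8  and  $r1, $r1, $r2     | $r0=0 $r1=8 $r2=8 $r3=0 $r4=4

8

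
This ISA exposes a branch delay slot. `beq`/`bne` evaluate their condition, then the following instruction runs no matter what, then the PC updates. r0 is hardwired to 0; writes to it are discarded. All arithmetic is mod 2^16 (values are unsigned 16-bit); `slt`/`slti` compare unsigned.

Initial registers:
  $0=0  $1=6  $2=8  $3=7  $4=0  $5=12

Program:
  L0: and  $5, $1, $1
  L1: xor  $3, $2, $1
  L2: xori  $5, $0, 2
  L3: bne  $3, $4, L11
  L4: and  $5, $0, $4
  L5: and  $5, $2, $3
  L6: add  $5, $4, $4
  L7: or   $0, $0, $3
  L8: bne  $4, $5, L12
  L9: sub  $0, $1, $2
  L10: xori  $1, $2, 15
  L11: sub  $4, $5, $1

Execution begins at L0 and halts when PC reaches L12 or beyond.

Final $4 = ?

65530

[0] and  $5, $1, $1  →  {$0:0, $1:6, $2:8, $3:7, $4:0, $5:6}
[1] xor  $3, $2, $1  →  {$0:0, $1:6, $2:8, $3:14, $4:0, $5:6}
[2] xori  $5, $0, 2  →  {$0:0, $1:6, $2:8, $3:14, $4:0, $5:2}
[3] bne  $3, $4, L11  →  {$0:0, $1:6, $2:8, $3:14, $4:0, $5:2}  ⟨branch taken⟩
[4] and  $5, $0, $4  →  {$0:0, $1:6, $2:8, $3:14, $4:0, $5:0}
[11] sub  $4, $5, $1  →  {$0:0, $1:6, $2:8, $3:14, $4:65530, $5:0}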